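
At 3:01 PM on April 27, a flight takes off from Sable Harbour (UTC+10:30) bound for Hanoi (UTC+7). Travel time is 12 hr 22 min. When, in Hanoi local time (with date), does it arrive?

11:53 PM on Apr 27

Convert departure to UTC: 3:01 PM − 10:30 = 4:31 AM UTC on Apr 27.
Add 12 hours and 22 minutes travel time → 4:53 PM UTC.
Hanoi is UTC+7:00, so local arrival = 4:53 PM + 7:00 = 11:53 PM on Apr 27.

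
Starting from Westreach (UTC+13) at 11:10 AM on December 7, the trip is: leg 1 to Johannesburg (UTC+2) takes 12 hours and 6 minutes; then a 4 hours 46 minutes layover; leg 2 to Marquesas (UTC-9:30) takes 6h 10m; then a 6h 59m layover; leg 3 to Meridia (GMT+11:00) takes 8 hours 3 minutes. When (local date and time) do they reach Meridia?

11:14 PM on December 8

Convert departure to UTC: 11:10 AM − 13:00 = 10:10 PM UTC on Dec 6.
Add 12 hours and 6 minutes leg 1 → 10:16 AM UTC (Dec 7).
Add 4 hours 46 minutes layover in Johannesburg → 3:02 PM UTC.
Add 6 hours 10 minutes leg 2 → 9:12 PM UTC.
Add 6 hours 59 minutes layover in Marquesas → 4:11 AM UTC (Dec 8).
Add 8 hours and 3 minutes leg 3 → 12:14 PM UTC.
Meridia is UTC+11:00, so local arrival = 12:14 PM + 11:00 = 11:14 PM on Dec 8.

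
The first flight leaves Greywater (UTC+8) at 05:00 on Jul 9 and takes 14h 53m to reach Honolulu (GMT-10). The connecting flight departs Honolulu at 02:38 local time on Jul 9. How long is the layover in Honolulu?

45 minutes

Convert departure to UTC: 05:00 − 8:00 = 21:00 UTC on Jul 8.
Add 14 hours and 53 minutes flight time → 11:53 UTC (Jul 9).
Honolulu is UTC−10:00, so local arrival = 11:53 − 10:00 = 01:53 on Jul 9.
Layover = 02:38 − 01:53 = 45 minutes.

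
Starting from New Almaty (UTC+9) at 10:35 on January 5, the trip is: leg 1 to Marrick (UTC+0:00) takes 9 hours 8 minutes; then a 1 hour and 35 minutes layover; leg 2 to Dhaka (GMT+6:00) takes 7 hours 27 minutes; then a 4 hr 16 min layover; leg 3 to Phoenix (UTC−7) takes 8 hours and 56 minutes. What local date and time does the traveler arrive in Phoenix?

01:57 on January 6

Convert departure to UTC: 10:35 − 9:00 = 01:35 UTC on Jan 5.
Add 9 hours and 8 minutes leg 1 → 10:43 UTC.
Add 1 hour 35 minutes layover in Marrick → 12:18 UTC.
Add 7 hours 27 minutes leg 2 → 19:45 UTC.
Add 4 hours 16 minutes layover in Dhaka → 00:01 UTC (Jan 6).
Add 8 hours and 56 minutes leg 3 → 08:57 UTC.
Phoenix is UTC−7:00, so local arrival = 08:57 − 7:00 = 01:57 on Jan 6.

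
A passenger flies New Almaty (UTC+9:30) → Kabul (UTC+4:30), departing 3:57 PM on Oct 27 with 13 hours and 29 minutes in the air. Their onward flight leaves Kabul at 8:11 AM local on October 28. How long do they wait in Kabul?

7 hours 45 minutes

Convert departure to UTC: 3:57 PM − 9:30 = 6:27 AM UTC on Oct 27.
Add 13 hours and 29 minutes flight time → 7:56 PM UTC.
Kabul is UTC+4:30, so local arrival = 7:56 PM + 4:30 = 12:26 AM on Oct 28.
Layover = 8:11 AM − 12:26 AM = 7 hours 45 minutes.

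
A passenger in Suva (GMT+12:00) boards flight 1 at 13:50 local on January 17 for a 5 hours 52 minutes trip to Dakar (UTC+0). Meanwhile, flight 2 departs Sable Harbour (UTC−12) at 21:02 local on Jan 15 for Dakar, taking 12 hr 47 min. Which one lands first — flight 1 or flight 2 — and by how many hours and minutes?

Flight 1 in UTC: 13:50 − 12:00 = 01:50 on Jan 17.
+5 hours and 52 minutes → arrive 07:42 UTC on Jan 17.
Flight 2 in UTC: 21:02 + 12:00 = 09:02 on Jan 16.
+12 hours 47 minutes → arrive 21:49 UTC on Jan 16.
Flight 2 lands earlier by 9 hours 53 minutes.

the second, by 9 hours 53 minutes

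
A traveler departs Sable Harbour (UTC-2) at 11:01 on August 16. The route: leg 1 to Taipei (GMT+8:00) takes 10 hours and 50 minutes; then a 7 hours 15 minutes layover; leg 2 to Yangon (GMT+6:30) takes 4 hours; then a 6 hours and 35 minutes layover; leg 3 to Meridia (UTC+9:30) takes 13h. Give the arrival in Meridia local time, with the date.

16:11 on August 18

Convert departure to UTC: 11:01 + 2:00 = 13:01 UTC on Aug 16.
Add 10 hours and 50 minutes leg 1 → 23:51 UTC.
Add 7 hours 15 minutes layover in Taipei → 07:06 UTC (Aug 17).
Add 4 hours leg 2 → 11:06 UTC.
Add 6 hours 35 minutes layover in Yangon → 17:41 UTC.
Add 13 hours leg 3 → 06:41 UTC (Aug 18).
Meridia is UTC+9:30, so local arrival = 06:41 + 9:30 = 16:11 on Aug 18.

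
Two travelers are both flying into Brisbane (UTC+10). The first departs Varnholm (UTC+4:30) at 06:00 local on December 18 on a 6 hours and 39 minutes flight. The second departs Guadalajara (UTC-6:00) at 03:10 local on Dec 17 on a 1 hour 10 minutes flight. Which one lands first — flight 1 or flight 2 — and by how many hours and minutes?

Flight 1 in UTC: 06:00 − 4:30 = 01:30 on Dec 18.
+6 hours and 39 minutes → arrive 08:09 UTC on Dec 18.
Flight 2 in UTC: 03:10 + 6:00 = 09:10 on Dec 17.
+1 hour 10 minutes → arrive 10:20 UTC on Dec 17.
Flight 2 lands earlier by 21 hours 49 minutes.

the second, by 21 hours 49 minutes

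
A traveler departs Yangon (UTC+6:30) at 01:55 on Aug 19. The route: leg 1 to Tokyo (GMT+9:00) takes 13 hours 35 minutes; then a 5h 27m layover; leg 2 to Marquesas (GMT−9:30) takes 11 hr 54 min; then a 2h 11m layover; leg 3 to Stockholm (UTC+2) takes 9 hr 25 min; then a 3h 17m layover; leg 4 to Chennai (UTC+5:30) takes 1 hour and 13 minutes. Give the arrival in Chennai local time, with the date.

Convert departure to UTC: 01:55 − 6:30 = 19:25 UTC on Aug 18.
Add 13 hours and 35 minutes leg 1 → 09:00 UTC (Aug 19).
Add 5 hours and 27 minutes layover in Tokyo → 14:27 UTC.
Add 11 hours and 54 minutes leg 2 → 02:21 UTC (Aug 20).
Add 2 hours 11 minutes layover in Marquesas → 04:32 UTC.
Add 9 hours 25 minutes leg 3 → 13:57 UTC.
Add 3 hours 17 minutes layover in Stockholm → 17:14 UTC.
Add 1 hour 13 minutes leg 4 → 18:27 UTC.
Chennai is UTC+5:30, so local arrival = 18:27 + 5:30 = 23:57 on Aug 20.

23:57 on Aug 20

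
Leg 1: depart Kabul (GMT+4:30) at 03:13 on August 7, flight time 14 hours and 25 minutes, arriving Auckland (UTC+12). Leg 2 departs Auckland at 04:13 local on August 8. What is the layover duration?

3 hours 5 minutes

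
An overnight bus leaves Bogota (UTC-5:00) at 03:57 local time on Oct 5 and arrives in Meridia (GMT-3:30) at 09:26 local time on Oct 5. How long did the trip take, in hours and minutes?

Departure in UTC: 03:57 + 5:00 = 08:57 on Oct 5.
Arrival in UTC: 09:26 + 3:30 = 12:56 on Oct 5.
Elapsed = 12:56 − 08:57 = 3 hours 59 minutes.

3 hours 59 minutes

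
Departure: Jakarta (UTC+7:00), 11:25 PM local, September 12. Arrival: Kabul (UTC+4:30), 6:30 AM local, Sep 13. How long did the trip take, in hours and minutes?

9 hours 35 minutes

Departure in UTC: 11:25 PM − 7:00 = 4:25 PM on Sep 12.
Arrival in UTC: 6:30 AM − 4:30 = 2:00 AM on Sep 13.
Elapsed = 2:00 AM − 4:25 PM (+1 day) = 9 hours 35 minutes.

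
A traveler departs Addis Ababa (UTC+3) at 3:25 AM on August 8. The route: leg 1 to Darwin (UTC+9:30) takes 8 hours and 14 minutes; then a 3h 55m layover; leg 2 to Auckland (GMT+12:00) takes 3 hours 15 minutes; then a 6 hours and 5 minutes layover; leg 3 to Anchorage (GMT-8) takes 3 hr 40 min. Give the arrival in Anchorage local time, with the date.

5:34 PM on Aug 8

Convert departure to UTC: 3:25 AM − 3:00 = 12:25 AM UTC on Aug 8.
Add 8 hours and 14 minutes leg 1 → 8:39 AM UTC.
Add 3 hours 55 minutes layover in Darwin → 12:34 PM UTC.
Add 3 hours and 15 minutes leg 2 → 3:49 PM UTC.
Add 6 hours and 5 minutes layover in Auckland → 9:54 PM UTC.
Add 3 hours 40 minutes leg 3 → 1:34 AM UTC (Aug 9).
Anchorage is UTC−8:00, so local arrival = 1:34 AM − 8:00 = 5:34 PM on Aug 8.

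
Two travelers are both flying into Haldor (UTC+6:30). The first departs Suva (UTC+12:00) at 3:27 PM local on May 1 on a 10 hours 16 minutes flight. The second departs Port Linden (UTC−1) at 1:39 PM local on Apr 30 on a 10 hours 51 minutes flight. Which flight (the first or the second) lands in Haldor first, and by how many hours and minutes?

Flight 1 in UTC: 3:27 PM − 12:00 = 3:27 AM on May 1.
+10 hours and 16 minutes → arrive 1:43 PM UTC on May 1.
Flight 2 in UTC: 1:39 PM + 1:00 = 2:39 PM on Apr 30.
+10 hours 51 minutes → arrive 1:30 AM UTC on May 1.
Flight 2 lands earlier by 12 hours 13 minutes.

the second, by 12 hours 13 minutes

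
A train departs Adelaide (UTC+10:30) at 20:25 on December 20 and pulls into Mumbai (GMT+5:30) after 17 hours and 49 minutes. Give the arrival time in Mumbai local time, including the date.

09:14 on Dec 21

Convert departure to UTC: 20:25 − 10:30 = 09:55 UTC on Dec 20.
Add 17 hours 49 minutes travel time → 03:44 UTC (Dec 21).
Mumbai is UTC+5:30, so local arrival = 03:44 + 5:30 = 09:14 on Dec 21.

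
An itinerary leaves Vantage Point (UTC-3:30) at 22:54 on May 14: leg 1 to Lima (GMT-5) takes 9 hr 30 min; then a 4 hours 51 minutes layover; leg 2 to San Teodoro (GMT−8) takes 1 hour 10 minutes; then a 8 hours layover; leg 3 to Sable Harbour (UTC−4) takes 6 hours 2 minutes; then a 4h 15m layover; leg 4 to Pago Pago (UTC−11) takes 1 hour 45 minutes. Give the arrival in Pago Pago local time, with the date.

Convert departure to UTC: 22:54 + 3:30 = 02:24 UTC on May 15.
Add 9 hours 30 minutes leg 1 → 11:54 UTC.
Add 4 hours 51 minutes layover in Lima → 16:45 UTC.
Add 1 hour 10 minutes leg 2 → 17:55 UTC.
Add 8 hours layover in San Teodoro → 01:55 UTC (May 16).
Add 6 hours 2 minutes leg 3 → 07:57 UTC.
Add 4 hours 15 minutes layover in Sable Harbour → 12:12 UTC.
Add 1 hour and 45 minutes leg 4 → 13:57 UTC.
Pago Pago is UTC−11:00, so local arrival = 13:57 − 11:00 = 02:57 on May 16.

02:57 on May 16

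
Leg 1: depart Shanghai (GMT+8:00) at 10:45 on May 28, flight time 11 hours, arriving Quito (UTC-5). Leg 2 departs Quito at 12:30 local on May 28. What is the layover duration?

Convert departure to UTC: 10:45 − 8:00 = 02:45 UTC on May 28.
Add 11 hours flight time → 13:45 UTC.
Quito is UTC−5:00, so local arrival = 13:45 − 5:00 = 08:45 on May 28.
Layover = 12:30 − 08:45 = 3 hours 45 minutes.

3 hours 45 minutes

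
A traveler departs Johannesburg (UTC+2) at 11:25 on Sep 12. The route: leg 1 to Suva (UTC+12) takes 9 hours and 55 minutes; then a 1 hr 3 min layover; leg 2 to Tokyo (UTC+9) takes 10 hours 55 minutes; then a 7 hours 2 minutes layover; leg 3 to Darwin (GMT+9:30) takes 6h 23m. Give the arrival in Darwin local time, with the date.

06:13 on September 14

Convert departure to UTC: 11:25 − 2:00 = 09:25 UTC on Sep 12.
Add 9 hours and 55 minutes leg 1 → 19:20 UTC.
Add 1 hour and 3 minutes layover in Suva → 20:23 UTC.
Add 10 hours and 55 minutes leg 2 → 07:18 UTC (Sep 13).
Add 7 hours and 2 minutes layover in Tokyo → 14:20 UTC.
Add 6 hours and 23 minutes leg 3 → 20:43 UTC.
Darwin is UTC+9:30, so local arrival = 20:43 + 9:30 = 06:13 on Sep 14.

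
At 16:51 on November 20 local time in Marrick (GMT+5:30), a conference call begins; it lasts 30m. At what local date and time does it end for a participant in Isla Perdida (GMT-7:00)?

04:51 on November 20

Isla Perdida is 12:30 behind Marrick.
After 30 minutes it is 17:21 in Marrick.
Shift by the zone difference: 17:21 − 12:30 = 04:51 on Nov 20 in Isla Perdida.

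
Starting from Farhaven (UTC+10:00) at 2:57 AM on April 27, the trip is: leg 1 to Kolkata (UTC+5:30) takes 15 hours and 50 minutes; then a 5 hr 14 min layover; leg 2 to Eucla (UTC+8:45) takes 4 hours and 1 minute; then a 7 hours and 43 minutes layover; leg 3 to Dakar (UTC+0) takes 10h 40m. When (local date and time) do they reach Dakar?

12:25 PM on April 28

Convert departure to UTC: 2:57 AM − 10:00 = 4:57 PM UTC on Apr 26.
Add 15 hours 50 minutes leg 1 → 8:47 AM UTC (Apr 27).
Add 5 hours 14 minutes layover in Kolkata → 2:01 PM UTC.
Add 4 hours and 1 minute leg 2 → 6:02 PM UTC.
Add 7 hours 43 minutes layover in Eucla → 1:45 AM UTC (Apr 28).
Add 10 hours and 40 minutes leg 3 → 12:25 PM UTC.
Dakar is UTC+0, so local arrival is the same: 12:25 PM on Apr 28.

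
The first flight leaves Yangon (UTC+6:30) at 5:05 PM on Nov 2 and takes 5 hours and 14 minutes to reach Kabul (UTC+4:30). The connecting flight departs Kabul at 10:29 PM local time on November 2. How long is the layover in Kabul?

2 hours 10 minutes

Convert departure to UTC: 5:05 PM − 6:30 = 10:35 AM UTC on Nov 2.
Add 5 hours and 14 minutes flight time → 3:49 PM UTC.
Kabul is UTC+4:30, so local arrival = 3:49 PM + 4:30 = 8:19 PM on Nov 2.
Layover = 10:29 PM − 8:19 PM = 2 hours 10 minutes.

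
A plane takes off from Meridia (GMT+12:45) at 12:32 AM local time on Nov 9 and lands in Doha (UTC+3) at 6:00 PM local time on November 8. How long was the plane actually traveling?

3 hours 13 minutes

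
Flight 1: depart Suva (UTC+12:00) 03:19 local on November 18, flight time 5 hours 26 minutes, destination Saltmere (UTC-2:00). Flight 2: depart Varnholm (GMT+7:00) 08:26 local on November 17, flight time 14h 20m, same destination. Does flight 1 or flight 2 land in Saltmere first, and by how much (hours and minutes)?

Flight 1 in UTC: 03:19 − 12:00 = 15:19 on Nov 17.
+5 hours and 26 minutes → arrive 20:45 UTC on Nov 17.
Flight 2 in UTC: 08:26 − 7:00 = 01:26 on Nov 17.
+14 hours 20 minutes → arrive 15:46 UTC on Nov 17.
Flight 2 lands earlier by 4 hours 59 minutes.

the second, by 4 hours 59 minutes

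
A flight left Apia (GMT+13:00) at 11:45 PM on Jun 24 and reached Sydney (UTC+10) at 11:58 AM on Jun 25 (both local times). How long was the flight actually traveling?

15 hours 13 minutes

Sydney is 3:00 behind Apia.
Clock-face elapsed time (ignoring zones) is 12 hours 13 minutes.
Actual elapsed = 12 hours 13 minutes + 3:00 = 15 hours 13 minutes.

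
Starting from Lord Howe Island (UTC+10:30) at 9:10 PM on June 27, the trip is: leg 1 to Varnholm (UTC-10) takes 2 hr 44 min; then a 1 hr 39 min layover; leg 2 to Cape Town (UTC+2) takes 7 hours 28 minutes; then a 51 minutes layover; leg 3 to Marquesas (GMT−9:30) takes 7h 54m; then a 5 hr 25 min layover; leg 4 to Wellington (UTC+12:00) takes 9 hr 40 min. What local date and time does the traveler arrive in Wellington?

10:21 AM on June 29

Convert departure to UTC: 9:10 PM − 10:30 = 10:40 AM UTC on Jun 27.
Add 2 hours 44 minutes leg 1 → 1:24 PM UTC.
Add 1 hour 39 minutes layover in Varnholm → 3:03 PM UTC.
Add 7 hours and 28 minutes leg 2 → 10:31 PM UTC.
Add 51 minutes layover in Cape Town → 11:22 PM UTC.
Add 7 hours 54 minutes leg 3 → 7:16 AM UTC (Jun 28).
Add 5 hours and 25 minutes layover in Marquesas → 12:41 PM UTC.
Add 9 hours 40 minutes leg 4 → 10:21 PM UTC.
Wellington is UTC+12:00, so local arrival = 10:21 PM + 12:00 = 10:21 AM on Jun 29.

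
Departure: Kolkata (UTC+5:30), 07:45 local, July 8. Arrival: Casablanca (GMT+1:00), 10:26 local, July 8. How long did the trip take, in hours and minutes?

7 hours 11 minutes

Departure in UTC: 07:45 − 5:30 = 02:15 on Jul 8.
Arrival in UTC: 10:26 − 1:00 = 09:26 on Jul 8.
Elapsed = 09:26 − 02:15 = 7 hours 11 minutes.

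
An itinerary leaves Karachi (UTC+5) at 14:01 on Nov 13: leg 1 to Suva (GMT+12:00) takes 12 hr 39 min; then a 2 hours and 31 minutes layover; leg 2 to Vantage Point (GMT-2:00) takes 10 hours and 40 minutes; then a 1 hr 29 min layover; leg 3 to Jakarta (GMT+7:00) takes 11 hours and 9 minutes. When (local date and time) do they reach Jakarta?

Convert departure to UTC: 14:01 − 5:00 = 09:01 UTC on Nov 13.
Add 12 hours 39 minutes leg 1 → 21:40 UTC.
Add 2 hours 31 minutes layover in Suva → 00:11 UTC (Nov 14).
Add 10 hours and 40 minutes leg 2 → 10:51 UTC.
Add 1 hour 29 minutes layover in Vantage Point → 12:20 UTC.
Add 11 hours and 9 minutes leg 3 → 23:29 UTC.
Jakarta is UTC+7:00, so local arrival = 23:29 + 7:00 = 06:29 on Nov 15.

06:29 on Nov 15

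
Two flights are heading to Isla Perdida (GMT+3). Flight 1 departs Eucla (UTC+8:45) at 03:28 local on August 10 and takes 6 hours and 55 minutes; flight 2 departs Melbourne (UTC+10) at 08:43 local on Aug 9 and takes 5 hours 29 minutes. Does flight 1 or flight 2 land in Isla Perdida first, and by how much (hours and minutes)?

the second, by 21 hours 26 minutes

Flight 1 in UTC: 03:28 − 8:45 = 18:43 on Aug 9.
+6 hours and 55 minutes → arrive 01:38 UTC on Aug 10.
Flight 2 in UTC: 08:43 − 10:00 = 22:43 on Aug 8.
+5 hours 29 minutes → arrive 04:12 UTC on Aug 9.
Flight 2 lands earlier by 21 hours 26 minutes.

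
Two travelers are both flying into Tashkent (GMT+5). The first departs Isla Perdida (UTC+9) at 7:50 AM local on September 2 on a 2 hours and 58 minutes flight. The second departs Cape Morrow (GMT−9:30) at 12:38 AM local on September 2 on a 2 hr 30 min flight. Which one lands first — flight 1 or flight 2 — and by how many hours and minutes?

Flight 1 in UTC: 7:50 AM − 9:00 = 10:50 PM on Sep 1.
+2 hours and 58 minutes → arrive 1:48 AM UTC on Sep 2.
Flight 2 in UTC: 12:38 AM + 9:30 = 10:08 AM on Sep 2.
+2 hours and 30 minutes → arrive 12:38 PM UTC on Sep 2.
Flight 1 lands earlier by 10 hours 50 minutes.

the first, by 10 hours 50 minutes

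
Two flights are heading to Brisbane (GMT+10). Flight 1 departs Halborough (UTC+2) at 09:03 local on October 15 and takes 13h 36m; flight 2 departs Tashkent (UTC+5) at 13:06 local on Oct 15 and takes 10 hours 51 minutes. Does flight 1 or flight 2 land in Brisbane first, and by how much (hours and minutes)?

the second, by 1 hour 42 minutes

Flight 1 in UTC: 09:03 − 2:00 = 07:03 on Oct 15.
+13 hours 36 minutes → arrive 20:39 UTC on Oct 15.
Flight 2 in UTC: 13:06 − 5:00 = 08:06 on Oct 15.
+10 hours and 51 minutes → arrive 18:57 UTC on Oct 15.
Flight 2 lands earlier by 1 hour 42 minutes.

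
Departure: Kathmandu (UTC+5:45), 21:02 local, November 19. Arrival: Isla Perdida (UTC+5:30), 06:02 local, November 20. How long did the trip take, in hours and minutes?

Departure in UTC: 21:02 − 5:45 = 15:17 on Nov 19.
Arrival in UTC: 06:02 − 5:30 = 00:32 on Nov 20.
Elapsed = 00:32 − 15:17 (+1 day) = 9 hours 15 minutes.

9 hours 15 minutes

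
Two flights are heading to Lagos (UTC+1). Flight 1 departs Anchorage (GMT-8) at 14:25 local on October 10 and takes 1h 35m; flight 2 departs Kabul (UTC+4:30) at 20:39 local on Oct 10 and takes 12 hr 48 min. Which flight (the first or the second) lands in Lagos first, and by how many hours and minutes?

the first, by 4 hours 57 minutes

Flight 1 in UTC: 14:25 + 8:00 = 22:25 on Oct 10.
+1 hour and 35 minutes → arrive 00:00 UTC on Oct 11.
Flight 2 in UTC: 20:39 − 4:30 = 16:09 on Oct 10.
+12 hours 48 minutes → arrive 04:57 UTC on Oct 11.
Flight 1 lands earlier by 4 hours 57 minutes.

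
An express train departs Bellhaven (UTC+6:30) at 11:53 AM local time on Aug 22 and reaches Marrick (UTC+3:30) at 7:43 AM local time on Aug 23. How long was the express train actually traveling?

22 hours 50 minutes

Departure in UTC: 11:53 AM − 6:30 = 5:23 AM on Aug 22.
Arrival in UTC: 7:43 AM − 3:30 = 4:13 AM on Aug 23.
Elapsed = 4:13 AM − 5:23 AM (+1 day) = 22 hours 50 minutes.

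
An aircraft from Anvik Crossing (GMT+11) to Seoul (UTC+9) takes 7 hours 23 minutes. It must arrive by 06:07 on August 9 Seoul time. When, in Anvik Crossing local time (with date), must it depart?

Target arrival in UTC: 06:07 − 9:00 = 21:07 on Aug 8.
Subtract 7 hours 23 minutes → departure 13:44 UTC on Aug 8.
Anvik Crossing is UTC+11:00: 13:44 + 11:00 = 00:44 on Aug 9.

00:44 on August 9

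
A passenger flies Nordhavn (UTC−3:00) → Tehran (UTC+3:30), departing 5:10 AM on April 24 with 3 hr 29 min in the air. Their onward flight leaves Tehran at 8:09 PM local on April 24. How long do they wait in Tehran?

5 hours

Convert departure to UTC: 5:10 AM + 3:00 = 8:10 AM UTC on Apr 24.
Add 3 hours and 29 minutes flight time → 11:39 AM UTC.
Tehran is UTC+3:30, so local arrival = 11:39 AM + 3:30 = 3:09 PM on Apr 24.
Layover = 8:09 PM − 3:09 PM = 5 hours.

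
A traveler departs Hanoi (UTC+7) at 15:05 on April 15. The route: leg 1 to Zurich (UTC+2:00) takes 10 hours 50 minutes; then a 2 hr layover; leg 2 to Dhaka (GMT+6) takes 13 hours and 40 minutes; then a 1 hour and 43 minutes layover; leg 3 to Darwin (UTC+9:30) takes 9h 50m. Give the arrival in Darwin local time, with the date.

Convert departure to UTC: 15:05 − 7:00 = 08:05 UTC on Apr 15.
Add 10 hours 50 minutes leg 1 → 18:55 UTC.
Add 2 hours layover in Zurich → 20:55 UTC.
Add 13 hours 40 minutes leg 2 → 10:35 UTC (Apr 16).
Add 1 hour and 43 minutes layover in Dhaka → 12:18 UTC.
Add 9 hours and 50 minutes leg 3 → 22:08 UTC.
Darwin is UTC+9:30, so local arrival = 22:08 + 9:30 = 07:38 on Apr 17.

07:38 on Apr 17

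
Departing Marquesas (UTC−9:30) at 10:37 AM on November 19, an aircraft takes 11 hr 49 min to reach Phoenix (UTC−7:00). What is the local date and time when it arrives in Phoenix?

12:56 AM on Nov 20

Convert departure to UTC: 10:37 AM + 9:30 = 8:07 PM UTC on Nov 19.
Add 11 hours 49 minutes travel time → 7:56 AM UTC (Nov 20).
Phoenix is UTC−7:00, so local arrival = 7:56 AM − 7:00 = 12:56 AM on Nov 20.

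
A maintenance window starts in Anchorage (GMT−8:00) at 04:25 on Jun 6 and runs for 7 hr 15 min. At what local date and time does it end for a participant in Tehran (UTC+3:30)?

Convert start to UTC: 04:25 + 8:00 = 12:25 UTC on Jun 6.
Add 7 hours and 15 minutes duration → 19:40 UTC.
Tehran is UTC+3:30, so local end time = 19:40 + 3:30 = 23:10 on Jun 6.

23:10 on June 6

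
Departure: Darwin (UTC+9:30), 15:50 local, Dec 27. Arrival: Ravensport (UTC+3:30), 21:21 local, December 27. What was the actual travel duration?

Departure in UTC: 15:50 − 9:30 = 06:20 on Dec 27.
Arrival in UTC: 21:21 − 3:30 = 17:51 on Dec 27.
Elapsed = 17:51 − 06:20 = 11 hours 31 minutes.

11 hours 31 minutes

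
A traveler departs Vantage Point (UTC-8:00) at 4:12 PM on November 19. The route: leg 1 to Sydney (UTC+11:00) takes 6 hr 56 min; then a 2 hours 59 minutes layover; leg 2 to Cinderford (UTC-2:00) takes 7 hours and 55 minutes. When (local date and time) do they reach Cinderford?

4:02 PM on November 20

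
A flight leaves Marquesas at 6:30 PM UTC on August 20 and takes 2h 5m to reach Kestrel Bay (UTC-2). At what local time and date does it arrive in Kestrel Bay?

Departure is given in UTC: 6:30 PM on Aug 20.
Add 2 hours 5 minutes → 8:35 PM UTC.
Kestrel Bay is UTC−2:00: 8:35 PM − 2:00 = 6:35 PM on Aug 20.

6:35 PM on Aug 20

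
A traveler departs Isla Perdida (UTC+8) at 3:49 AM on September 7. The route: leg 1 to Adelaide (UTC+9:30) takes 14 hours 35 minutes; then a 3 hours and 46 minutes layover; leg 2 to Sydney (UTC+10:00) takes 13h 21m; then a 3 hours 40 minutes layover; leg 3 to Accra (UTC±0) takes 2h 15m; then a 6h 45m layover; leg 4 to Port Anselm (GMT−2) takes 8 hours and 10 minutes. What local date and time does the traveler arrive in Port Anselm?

10:21 PM on September 8

Convert departure to UTC: 3:49 AM − 8:00 = 7:49 PM UTC on Sep 6.
Add 14 hours 35 minutes leg 1 → 10:24 AM UTC (Sep 7).
Add 3 hours 46 minutes layover in Adelaide → 2:10 PM UTC.
Add 13 hours and 21 minutes leg 2 → 3:31 AM UTC (Sep 8).
Add 3 hours 40 minutes layover in Sydney → 7:11 AM UTC.
Add 2 hours 15 minutes leg 3 → 9:26 AM UTC.
Add 6 hours 45 minutes layover in Accra → 4:11 PM UTC.
Add 8 hours 10 minutes leg 4 → 12:21 AM UTC (Sep 9).
Port Anselm is UTC−2:00, so local arrival = 12:21 AM − 2:00 = 10:21 PM on Sep 8.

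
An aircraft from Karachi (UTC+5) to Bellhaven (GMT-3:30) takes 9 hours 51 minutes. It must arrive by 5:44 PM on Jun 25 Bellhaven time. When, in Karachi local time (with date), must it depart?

Target arrival in UTC: 5:44 PM + 3:30 = 9:14 PM on Jun 25.
Subtract 9 hours 51 minutes → departure 11:23 AM UTC on Jun 25.
Karachi is UTC+5:00: 11:23 AM + 5:00 = 4:23 PM on Jun 25.

4:23 PM on June 25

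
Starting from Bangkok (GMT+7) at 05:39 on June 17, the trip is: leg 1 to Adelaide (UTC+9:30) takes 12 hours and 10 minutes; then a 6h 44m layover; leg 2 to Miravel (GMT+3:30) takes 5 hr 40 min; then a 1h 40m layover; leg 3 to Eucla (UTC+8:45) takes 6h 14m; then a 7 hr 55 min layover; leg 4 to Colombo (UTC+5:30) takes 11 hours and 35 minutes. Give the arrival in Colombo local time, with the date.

08:07 on June 19

Convert departure to UTC: 05:39 − 7:00 = 22:39 UTC on Jun 16.
Add 12 hours 10 minutes leg 1 → 10:49 UTC (Jun 17).
Add 6 hours and 44 minutes layover in Adelaide → 17:33 UTC.
Add 5 hours and 40 minutes leg 2 → 23:13 UTC.
Add 1 hour and 40 minutes layover in Miravel → 00:53 UTC (Jun 18).
Add 6 hours and 14 minutes leg 3 → 07:07 UTC.
Add 7 hours and 55 minutes layover in Eucla → 15:02 UTC.
Add 11 hours and 35 minutes leg 4 → 02:37 UTC (Jun 19).
Colombo is UTC+5:30, so local arrival = 02:37 + 5:30 = 08:07 on Jun 19.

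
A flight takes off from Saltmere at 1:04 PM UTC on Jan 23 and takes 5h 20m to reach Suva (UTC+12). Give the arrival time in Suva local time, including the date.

6:24 AM on January 24

Departure is given in UTC: 1:04 PM on Jan 23.
Add 5 hours 20 minutes → 6:24 PM UTC.
Suva is UTC+12:00: 6:24 PM + 12:00 = 6:24 AM on Jan 24.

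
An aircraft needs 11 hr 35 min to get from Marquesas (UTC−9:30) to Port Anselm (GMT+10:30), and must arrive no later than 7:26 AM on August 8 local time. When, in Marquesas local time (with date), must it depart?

11:51 PM on Aug 6

Target arrival in UTC: 7:26 AM − 10:30 = 8:56 PM on Aug 7.
Subtract 11 hours and 35 minutes → departure 9:21 AM UTC on Aug 7.
Marquesas is UTC−9:30: 9:21 AM − 9:30 = 11:51 PM on Aug 6.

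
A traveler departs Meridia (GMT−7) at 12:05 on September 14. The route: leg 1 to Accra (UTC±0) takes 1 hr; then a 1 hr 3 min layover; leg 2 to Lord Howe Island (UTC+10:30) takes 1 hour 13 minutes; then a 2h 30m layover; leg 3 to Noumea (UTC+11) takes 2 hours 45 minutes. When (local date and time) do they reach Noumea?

Convert departure to UTC: 12:05 + 7:00 = 19:05 UTC on Sep 14.
Add 1 hour leg 1 → 20:05 UTC.
Add 1 hour and 3 minutes layover in Accra → 21:08 UTC.
Add 1 hour and 13 minutes leg 2 → 22:21 UTC.
Add 2 hours 30 minutes layover in Lord Howe Island → 00:51 UTC (Sep 15).
Add 2 hours 45 minutes leg 3 → 03:36 UTC.
Noumea is UTC+11:00, so local arrival = 03:36 + 11:00 = 14:36 on Sep 15.

14:36 on September 15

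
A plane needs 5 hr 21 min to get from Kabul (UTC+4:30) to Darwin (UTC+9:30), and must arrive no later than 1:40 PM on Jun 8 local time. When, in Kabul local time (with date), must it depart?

Target arrival in UTC: 1:40 PM − 9:30 = 4:10 AM on Jun 8.
Subtract 5 hours 21 minutes → departure 10:49 PM UTC on Jun 7.
Kabul is UTC+4:30: 10:49 PM + 4:30 = 3:19 AM on Jun 8.

3:19 AM on June 8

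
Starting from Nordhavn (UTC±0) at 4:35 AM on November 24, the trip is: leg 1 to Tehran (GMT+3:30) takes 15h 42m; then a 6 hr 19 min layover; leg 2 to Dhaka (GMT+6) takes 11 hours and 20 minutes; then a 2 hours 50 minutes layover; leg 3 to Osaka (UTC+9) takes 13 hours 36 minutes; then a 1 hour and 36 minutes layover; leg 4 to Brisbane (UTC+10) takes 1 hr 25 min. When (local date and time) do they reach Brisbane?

Nordhavn is at UTC+0, so departure is already 4:35 AM UTC on Nov 24.
Add 15 hours 42 minutes leg 1 → 8:17 PM UTC.
Add 6 hours and 19 minutes layover in Tehran → 2:36 AM UTC (Nov 25).
Add 11 hours and 20 minutes leg 2 → 1:56 PM UTC.
Add 2 hours 50 minutes layover in Dhaka → 4:46 PM UTC.
Add 13 hours and 36 minutes leg 3 → 6:22 AM UTC (Nov 26).
Add 1 hour 36 minutes layover in Osaka → 7:58 AM UTC.
Add 1 hour and 25 minutes leg 4 → 9:23 AM UTC.
Brisbane is UTC+10:00, so local arrival = 9:23 AM + 10:00 = 7:23 PM on Nov 26.

7:23 PM on Nov 26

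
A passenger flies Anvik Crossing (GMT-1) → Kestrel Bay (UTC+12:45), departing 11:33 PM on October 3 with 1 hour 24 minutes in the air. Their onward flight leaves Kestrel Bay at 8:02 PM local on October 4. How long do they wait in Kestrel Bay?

5 hours 20 minutes

Convert departure to UTC: 11:33 PM + 1:00 = 12:33 AM UTC on Oct 4.
Add 1 hour 24 minutes flight time → 1:57 AM UTC.
Kestrel Bay is UTC+12:45, so local arrival = 1:57 AM + 12:45 = 2:42 PM on Oct 4.
Layover = 8:02 PM − 2:42 PM = 5 hours 20 minutes.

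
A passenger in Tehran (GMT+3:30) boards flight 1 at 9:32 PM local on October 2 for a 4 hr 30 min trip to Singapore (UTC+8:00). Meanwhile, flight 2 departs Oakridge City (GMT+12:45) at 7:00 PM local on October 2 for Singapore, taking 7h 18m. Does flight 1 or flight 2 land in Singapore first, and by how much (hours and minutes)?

Flight 1 in UTC: 9:32 PM − 3:30 = 6:02 PM on Oct 2.
+4 hours and 30 minutes → arrive 10:32 PM UTC on Oct 2.
Flight 2 in UTC: 7:00 PM − 12:45 = 6:15 AM on Oct 2.
+7 hours and 18 minutes → arrive 1:33 PM UTC on Oct 2.
Flight 2 lands earlier by 8 hours 59 minutes.

the second, by 8 hours 59 minutes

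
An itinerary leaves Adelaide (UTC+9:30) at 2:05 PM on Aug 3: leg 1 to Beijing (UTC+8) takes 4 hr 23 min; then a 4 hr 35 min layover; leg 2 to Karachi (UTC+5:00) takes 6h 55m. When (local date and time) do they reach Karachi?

1:28 AM on August 4

Convert departure to UTC: 2:05 PM − 9:30 = 4:35 AM UTC on Aug 3.
Add 4 hours 23 minutes leg 1 → 8:58 AM UTC.
Add 4 hours and 35 minutes layover in Beijing → 1:33 PM UTC.
Add 6 hours and 55 minutes leg 2 → 8:28 PM UTC.
Karachi is UTC+5:00, so local arrival = 8:28 PM + 5:00 = 1:28 AM on Aug 4.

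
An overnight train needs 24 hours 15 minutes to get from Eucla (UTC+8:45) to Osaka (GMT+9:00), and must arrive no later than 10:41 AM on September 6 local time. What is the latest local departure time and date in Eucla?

Target arrival in UTC: 10:41 AM − 9:00 = 1:41 AM on Sep 6.
Subtract 24 hours and 15 minutes → departure 1:26 AM UTC on Sep 5.
Eucla is UTC+8:45: 1:26 AM + 8:45 = 10:11 AM on Sep 5.

10:11 AM on September 5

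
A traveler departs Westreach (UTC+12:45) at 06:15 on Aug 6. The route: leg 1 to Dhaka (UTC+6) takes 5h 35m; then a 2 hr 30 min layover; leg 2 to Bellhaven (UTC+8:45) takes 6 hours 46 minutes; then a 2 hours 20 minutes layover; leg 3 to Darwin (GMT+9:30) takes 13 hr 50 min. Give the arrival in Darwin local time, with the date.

10:01 on Aug 7

Convert departure to UTC: 06:15 − 12:45 = 17:30 UTC on Aug 5.
Add 5 hours 35 minutes leg 1 → 23:05 UTC.
Add 2 hours and 30 minutes layover in Dhaka → 01:35 UTC (Aug 6).
Add 6 hours 46 minutes leg 2 → 08:21 UTC.
Add 2 hours and 20 minutes layover in Bellhaven → 10:41 UTC.
Add 13 hours and 50 minutes leg 3 → 00:31 UTC (Aug 7).
Darwin is UTC+9:30, so local arrival = 00:31 + 9:30 = 10:01 on Aug 7.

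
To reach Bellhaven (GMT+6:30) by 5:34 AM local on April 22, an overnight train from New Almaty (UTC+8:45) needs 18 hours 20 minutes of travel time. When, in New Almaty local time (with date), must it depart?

Target arrival in UTC: 5:34 AM − 6:30 = 11:04 PM on Apr 21.
Subtract 18 hours and 20 minutes → departure 4:44 AM UTC on Apr 21.
New Almaty is UTC+8:45: 4:44 AM + 8:45 = 1:29 PM on Apr 21.

1:29 PM on April 21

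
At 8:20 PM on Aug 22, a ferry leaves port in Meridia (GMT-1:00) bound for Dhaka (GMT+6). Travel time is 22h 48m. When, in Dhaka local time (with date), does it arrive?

Convert departure to UTC: 8:20 PM + 1:00 = 9:20 PM UTC on Aug 22.
Add 22 hours 48 minutes travel time → 8:08 PM UTC (Aug 23).
Dhaka is UTC+6:00, so local arrival = 8:08 PM + 6:00 = 2:08 AM on Aug 24.

2:08 AM on Aug 24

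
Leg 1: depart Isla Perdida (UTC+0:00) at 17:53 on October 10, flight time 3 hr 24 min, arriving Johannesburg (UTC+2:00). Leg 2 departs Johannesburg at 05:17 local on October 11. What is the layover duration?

6 hours

Isla Perdida is at UTC+0, so departure is already 17:53 UTC on Oct 10.
Add 3 hours and 24 minutes flight time → 21:17 UTC.
Johannesburg is UTC+2:00, so local arrival = 21:17 + 2:00 = 23:17 on Oct 10.
Layover = 05:17 − 23:17 (+1 day) = 6 hours.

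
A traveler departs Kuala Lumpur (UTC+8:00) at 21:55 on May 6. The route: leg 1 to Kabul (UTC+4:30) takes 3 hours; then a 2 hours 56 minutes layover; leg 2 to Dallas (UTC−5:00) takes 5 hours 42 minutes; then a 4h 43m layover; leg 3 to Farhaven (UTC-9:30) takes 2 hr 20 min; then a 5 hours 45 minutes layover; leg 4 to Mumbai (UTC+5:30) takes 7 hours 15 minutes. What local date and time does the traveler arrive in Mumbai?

03:06 on May 8

Convert departure to UTC: 21:55 − 8:00 = 13:55 UTC on May 6.
Add 3 hours leg 1 → 16:55 UTC.
Add 2 hours and 56 minutes layover in Kabul → 19:51 UTC.
Add 5 hours 42 minutes leg 2 → 01:33 UTC (May 7).
Add 4 hours 43 minutes layover in Dallas → 06:16 UTC.
Add 2 hours and 20 minutes leg 3 → 08:36 UTC.
Add 5 hours 45 minutes layover in Farhaven → 14:21 UTC.
Add 7 hours 15 minutes leg 4 → 21:36 UTC.
Mumbai is UTC+5:30, so local arrival = 21:36 + 5:30 = 03:06 on May 8.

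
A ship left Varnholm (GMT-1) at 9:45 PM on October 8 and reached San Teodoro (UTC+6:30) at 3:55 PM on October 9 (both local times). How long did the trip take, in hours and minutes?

San Teodoro is 7:30 ahead of Varnholm.
Clock-face elapsed time (ignoring zones) is 18 hours 10 minutes.
Actual elapsed = 18 hours 10 minutes − 7:30 = 10 hours 40 minutes.

10 hours 40 minutes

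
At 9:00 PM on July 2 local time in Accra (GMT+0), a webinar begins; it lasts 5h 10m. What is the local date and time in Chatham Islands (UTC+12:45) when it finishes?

Chatham Islands is 12:45 ahead of Accra.
After 5 hours 10 minutes it is 2:10 AM (Jul 3) in Accra.
Shift by the zone difference: 2:10 AM + 12:45 = 2:55 PM on Jul 3 in Chatham Islands.

2:55 PM on July 3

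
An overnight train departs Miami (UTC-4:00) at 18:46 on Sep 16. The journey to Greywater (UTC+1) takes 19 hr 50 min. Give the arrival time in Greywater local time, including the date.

19:36 on September 17

Convert departure to UTC: 18:46 + 4:00 = 22:46 UTC on Sep 16.
Add 19 hours 50 minutes travel time → 18:36 UTC (Sep 17).
Greywater is UTC+1:00, so local arrival = 18:36 + 1:00 = 19:36 on Sep 17.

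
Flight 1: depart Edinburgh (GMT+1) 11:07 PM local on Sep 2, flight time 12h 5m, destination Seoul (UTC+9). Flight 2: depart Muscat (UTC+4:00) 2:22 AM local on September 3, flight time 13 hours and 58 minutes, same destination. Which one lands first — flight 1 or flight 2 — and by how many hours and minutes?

the first, by 2 hours 8 minutes

Flight 1 in UTC: 11:07 PM − 1:00 = 10:07 PM on Sep 2.
+12 hours and 5 minutes → arrive 10:12 AM UTC on Sep 3.
Flight 2 in UTC: 2:22 AM − 4:00 = 10:22 PM on Sep 2.
+13 hours and 58 minutes → arrive 12:20 PM UTC on Sep 3.
Flight 1 lands earlier by 2 hours 8 minutes.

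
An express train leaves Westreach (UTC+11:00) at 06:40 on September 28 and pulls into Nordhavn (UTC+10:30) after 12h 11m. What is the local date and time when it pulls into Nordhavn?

Nordhavn is 0:30 behind Westreach.
After 12 hours and 11 minutes it is 18:51 in Westreach.
Shift by the zone difference: 18:51 − 0:30 = 18:21 on Sep 28 in Nordhavn.

18:21 on September 28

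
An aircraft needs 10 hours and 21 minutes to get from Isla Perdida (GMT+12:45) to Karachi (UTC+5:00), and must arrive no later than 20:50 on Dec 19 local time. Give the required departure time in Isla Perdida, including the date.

Target arrival in UTC: 20:50 − 5:00 = 15:50 on Dec 19.
Subtract 10 hours 21 minutes → departure 05:29 UTC on Dec 19.
Isla Perdida is UTC+12:45: 05:29 + 12:45 = 18:14 on Dec 19.

18:14 on Dec 19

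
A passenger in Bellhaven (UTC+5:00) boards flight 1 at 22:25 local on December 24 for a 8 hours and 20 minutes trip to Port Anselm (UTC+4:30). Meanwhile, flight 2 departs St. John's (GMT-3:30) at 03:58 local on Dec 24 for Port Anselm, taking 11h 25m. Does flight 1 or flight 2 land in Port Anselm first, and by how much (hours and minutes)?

the second, by 6 hours 52 minutes

Flight 1 in UTC: 22:25 − 5:00 = 17:25 on Dec 24.
+8 hours and 20 minutes → arrive 01:45 UTC on Dec 25.
Flight 2 in UTC: 03:58 + 3:30 = 07:28 on Dec 24.
+11 hours and 25 minutes → arrive 18:53 UTC on Dec 24.
Flight 2 lands earlier by 6 hours 52 minutes.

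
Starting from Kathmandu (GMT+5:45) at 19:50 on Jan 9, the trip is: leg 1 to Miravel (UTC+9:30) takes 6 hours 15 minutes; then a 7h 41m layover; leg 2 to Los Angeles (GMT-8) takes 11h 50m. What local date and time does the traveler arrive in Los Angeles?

07:51 on January 10

Convert departure to UTC: 19:50 − 5:45 = 14:05 UTC on Jan 9.
Add 6 hours and 15 minutes leg 1 → 20:20 UTC.
Add 7 hours and 41 minutes layover in Miravel → 04:01 UTC (Jan 10).
Add 11 hours and 50 minutes leg 2 → 15:51 UTC.
Los Angeles is UTC−8:00, so local arrival = 15:51 − 8:00 = 07:51 on Jan 10.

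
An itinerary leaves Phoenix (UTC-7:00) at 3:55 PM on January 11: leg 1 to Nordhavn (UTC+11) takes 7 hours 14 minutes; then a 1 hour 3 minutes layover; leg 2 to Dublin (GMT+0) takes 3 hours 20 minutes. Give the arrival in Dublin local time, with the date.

Convert departure to UTC: 3:55 PM + 7:00 = 10:55 PM UTC on Jan 11.
Add 7 hours 14 minutes leg 1 → 6:09 AM UTC (Jan 12).
Add 1 hour 3 minutes layover in Nordhavn → 7:12 AM UTC.
Add 3 hours 20 minutes leg 2 → 10:32 AM UTC.
Dublin is UTC+0, so local arrival is the same: 10:32 AM on Jan 12.

10:32 AM on January 12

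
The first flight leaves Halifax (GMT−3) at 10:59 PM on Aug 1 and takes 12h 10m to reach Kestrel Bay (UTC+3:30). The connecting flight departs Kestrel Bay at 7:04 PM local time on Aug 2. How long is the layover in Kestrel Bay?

Convert departure to UTC: 10:59 PM + 3:00 = 1:59 AM UTC on Aug 2.
Add 12 hours 10 minutes flight time → 2:09 PM UTC.
Kestrel Bay is UTC+3:30, so local arrival = 2:09 PM + 3:30 = 5:39 PM on Aug 2.
Layover = 7:04 PM − 5:39 PM = 1 hour 25 minutes.

1 hour 25 minutes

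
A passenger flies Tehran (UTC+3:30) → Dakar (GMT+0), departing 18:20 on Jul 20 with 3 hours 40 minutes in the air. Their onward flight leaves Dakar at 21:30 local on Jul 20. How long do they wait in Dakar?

Convert departure to UTC: 18:20 − 3:30 = 14:50 UTC on Jul 20.
Add 3 hours 40 minutes flight time → 18:30 UTC.
Dakar is UTC+0, so local arrival is the same: 18:30 on Jul 20.
Layover = 21:30 − 18:30 = 3 hours.

3 hours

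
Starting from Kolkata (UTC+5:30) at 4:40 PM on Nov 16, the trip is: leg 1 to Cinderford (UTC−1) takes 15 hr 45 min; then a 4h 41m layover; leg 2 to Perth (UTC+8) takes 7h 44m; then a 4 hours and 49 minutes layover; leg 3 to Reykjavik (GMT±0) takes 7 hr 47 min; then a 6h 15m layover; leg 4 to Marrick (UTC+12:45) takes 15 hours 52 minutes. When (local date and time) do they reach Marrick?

Convert departure to UTC: 4:40 PM − 5:30 = 11:10 AM UTC on Nov 16.
Add 15 hours 45 minutes leg 1 → 2:55 AM UTC (Nov 17).
Add 4 hours 41 minutes layover in Cinderford → 7:36 AM UTC.
Add 7 hours 44 minutes leg 2 → 3:20 PM UTC.
Add 4 hours and 49 minutes layover in Perth → 8:09 PM UTC.
Add 7 hours and 47 minutes leg 3 → 3:56 AM UTC (Nov 18).
Add 6 hours 15 minutes layover in Reykjavik → 10:11 AM UTC.
Add 15 hours 52 minutes leg 4 → 2:03 AM UTC (Nov 19).
Marrick is UTC+12:45, so local arrival = 2:03 AM + 12:45 = 2:48 PM on Nov 19.

2:48 PM on November 19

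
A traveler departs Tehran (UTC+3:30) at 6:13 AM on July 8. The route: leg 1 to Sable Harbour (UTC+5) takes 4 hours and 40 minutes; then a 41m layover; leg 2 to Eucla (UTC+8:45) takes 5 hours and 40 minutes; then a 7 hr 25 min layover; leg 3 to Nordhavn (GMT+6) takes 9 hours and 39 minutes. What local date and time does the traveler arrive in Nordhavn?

Convert departure to UTC: 6:13 AM − 3:30 = 2:43 AM UTC on Jul 8.
Add 4 hours 40 minutes leg 1 → 7:23 AM UTC.
Add 41 minutes layover in Sable Harbour → 8:04 AM UTC.
Add 5 hours and 40 minutes leg 2 → 1:44 PM UTC.
Add 7 hours 25 minutes layover in Eucla → 9:09 PM UTC.
Add 9 hours and 39 minutes leg 3 → 6:48 AM UTC (Jul 9).
Nordhavn is UTC+6:00, so local arrival = 6:48 AM + 6:00 = 12:48 PM on Jul 9.

12:48 PM on Jul 9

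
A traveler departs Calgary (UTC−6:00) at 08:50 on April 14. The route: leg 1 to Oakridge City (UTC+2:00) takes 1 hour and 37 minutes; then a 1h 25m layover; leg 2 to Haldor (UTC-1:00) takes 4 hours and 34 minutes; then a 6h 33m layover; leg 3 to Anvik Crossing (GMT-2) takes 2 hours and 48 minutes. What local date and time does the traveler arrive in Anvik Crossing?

05:47 on Apr 15

Convert departure to UTC: 08:50 + 6:00 = 14:50 UTC on Apr 14.
Add 1 hour 37 minutes leg 1 → 16:27 UTC.
Add 1 hour and 25 minutes layover in Oakridge City → 17:52 UTC.
Add 4 hours and 34 minutes leg 2 → 22:26 UTC.
Add 6 hours 33 minutes layover in Haldor → 04:59 UTC (Apr 15).
Add 2 hours and 48 minutes leg 3 → 07:47 UTC.
Anvik Crossing is UTC−2:00, so local arrival = 07:47 − 2:00 = 05:47 on Apr 15.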